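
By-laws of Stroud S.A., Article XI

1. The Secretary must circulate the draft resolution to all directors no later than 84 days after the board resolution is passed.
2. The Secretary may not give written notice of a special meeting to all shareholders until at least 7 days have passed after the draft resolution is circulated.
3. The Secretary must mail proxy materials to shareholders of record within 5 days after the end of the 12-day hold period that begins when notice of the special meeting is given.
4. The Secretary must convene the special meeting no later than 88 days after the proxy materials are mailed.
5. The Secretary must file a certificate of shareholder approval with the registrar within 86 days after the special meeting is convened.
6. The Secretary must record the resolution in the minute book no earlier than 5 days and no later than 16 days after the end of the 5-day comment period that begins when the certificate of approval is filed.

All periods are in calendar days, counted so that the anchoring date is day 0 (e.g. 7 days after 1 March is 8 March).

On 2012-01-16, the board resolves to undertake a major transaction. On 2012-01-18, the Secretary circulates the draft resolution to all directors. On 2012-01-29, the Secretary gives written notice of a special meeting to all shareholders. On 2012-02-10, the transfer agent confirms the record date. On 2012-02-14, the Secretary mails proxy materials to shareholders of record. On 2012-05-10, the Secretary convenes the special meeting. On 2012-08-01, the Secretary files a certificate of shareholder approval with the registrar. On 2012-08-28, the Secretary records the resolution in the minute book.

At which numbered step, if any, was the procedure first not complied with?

Step 1 — counting 84 days from 2012-01-16 (when the board resolution is passed) gives a deadline of 2012-04-09; done 2012-01-18 — timely.
Step 2 — must wait 7 days from 2012-01-18 (when the draft resolution is circulated), so not before 2012-01-25; 2012-01-29 is on or after that date.
Step 3 — counting 5 days from 2012-02-10 (end of the 12-day hold period, which began when notice of the special meeting is given on 2012-01-29) gives a deadline of 2012-02-15; completed 2012-02-14, before the deadline.
Step 4 — counting 88 days from 2012-02-14 (when the proxy materials are mailed) gives a deadline of 2012-05-12; completed 2012-05-10, before the deadline.
Step 5 — counting 86 days from 2012-05-10 (when the special meeting is convened) gives a deadline of 2012-08-04; completed 2012-08-01, before the deadline.
Step 6 — 5 and 16 days from 2012-08-06 (end of the 5-day comment period, which began when the certificate of approval is filed on 2012-08-01) are 2012-08-11 and 2012-08-22 respectively; done 2012-08-28 — 6 days after the window closed.

Step 6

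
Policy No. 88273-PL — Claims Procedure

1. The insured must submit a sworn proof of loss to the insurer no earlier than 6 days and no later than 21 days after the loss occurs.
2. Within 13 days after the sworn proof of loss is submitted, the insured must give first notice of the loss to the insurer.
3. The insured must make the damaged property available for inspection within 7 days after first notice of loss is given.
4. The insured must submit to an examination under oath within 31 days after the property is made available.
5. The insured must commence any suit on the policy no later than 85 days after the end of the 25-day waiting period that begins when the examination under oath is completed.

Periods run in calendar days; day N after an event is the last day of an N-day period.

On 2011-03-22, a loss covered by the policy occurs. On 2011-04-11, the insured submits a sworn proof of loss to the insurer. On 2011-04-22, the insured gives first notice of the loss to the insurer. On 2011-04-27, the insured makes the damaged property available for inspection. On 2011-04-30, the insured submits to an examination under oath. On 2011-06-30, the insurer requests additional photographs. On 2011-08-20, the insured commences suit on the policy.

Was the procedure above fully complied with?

No

Step 1 — 6 and 21 days from 2011-03-22 (when the loss occurs) are 2011-03-28 and 2011-04-12 respectively; done 2011-04-11 — within the window.
Step 2 — counting 13 days from 2011-04-11 (when the sworn proof of loss is submitted) gives a deadline of 2011-04-24; completed 2011-04-22, before the deadline.
Step 3 — counting 7 days from 2011-04-22 (when first notice of loss is given) gives a deadline of 2011-04-29; done 2011-04-27 — timely.
Step 4 — counting 31 days from 2011-04-27 (when the property is made available) gives a deadline of 2011-05-28; done 2011-04-30 — timely.
Step 5 — counting 85 days from 2011-05-25 (end of the 25-day waiting period, which began when the examination under oath is completed on 2011-04-30) gives a deadline of 2011-08-18; not done until 2011-08-20, 2 days after the deadline.
No need to go further; step 5 was not satisfied.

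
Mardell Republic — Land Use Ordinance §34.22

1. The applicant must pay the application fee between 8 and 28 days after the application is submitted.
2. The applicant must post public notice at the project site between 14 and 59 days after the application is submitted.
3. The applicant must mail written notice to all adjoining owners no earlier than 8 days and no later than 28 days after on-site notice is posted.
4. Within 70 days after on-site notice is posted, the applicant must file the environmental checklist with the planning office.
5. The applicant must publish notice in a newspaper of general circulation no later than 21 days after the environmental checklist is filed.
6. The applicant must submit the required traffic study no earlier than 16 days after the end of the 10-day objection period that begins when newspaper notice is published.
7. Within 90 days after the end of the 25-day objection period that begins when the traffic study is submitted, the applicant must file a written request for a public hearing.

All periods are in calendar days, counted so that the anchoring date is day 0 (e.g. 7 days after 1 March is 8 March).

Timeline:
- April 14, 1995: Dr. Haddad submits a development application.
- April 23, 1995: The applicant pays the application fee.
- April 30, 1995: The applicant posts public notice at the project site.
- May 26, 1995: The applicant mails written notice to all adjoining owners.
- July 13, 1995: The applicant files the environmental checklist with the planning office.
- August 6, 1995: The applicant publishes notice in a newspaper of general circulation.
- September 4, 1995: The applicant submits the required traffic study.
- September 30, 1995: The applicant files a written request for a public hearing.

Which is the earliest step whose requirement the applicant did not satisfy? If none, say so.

Step 4

(1) the permitted window runs from April 14, 1995 + 8 = April 22, 1995 to April 14, 1995 + 28 = May 12, 1995; April 23, 1995 falls inside that range.
(2) the permitted window runs from April 14, 1995 + 14 = April 28, 1995 to April 14, 1995 + 59 = June 12, 1995; done April 30, 1995, which is between those dates.
(3) the permitted window runs from April 30, 1995 + 8 = May 8, 1995 to April 30, 1995 + 28 = May 28, 1995; done May 26, 1995, which is between those dates.
(4) due by April 30, 1995 + 70 days = July 9, 1995; done July 13, 1995 — 4 days late.
The analysis stops there.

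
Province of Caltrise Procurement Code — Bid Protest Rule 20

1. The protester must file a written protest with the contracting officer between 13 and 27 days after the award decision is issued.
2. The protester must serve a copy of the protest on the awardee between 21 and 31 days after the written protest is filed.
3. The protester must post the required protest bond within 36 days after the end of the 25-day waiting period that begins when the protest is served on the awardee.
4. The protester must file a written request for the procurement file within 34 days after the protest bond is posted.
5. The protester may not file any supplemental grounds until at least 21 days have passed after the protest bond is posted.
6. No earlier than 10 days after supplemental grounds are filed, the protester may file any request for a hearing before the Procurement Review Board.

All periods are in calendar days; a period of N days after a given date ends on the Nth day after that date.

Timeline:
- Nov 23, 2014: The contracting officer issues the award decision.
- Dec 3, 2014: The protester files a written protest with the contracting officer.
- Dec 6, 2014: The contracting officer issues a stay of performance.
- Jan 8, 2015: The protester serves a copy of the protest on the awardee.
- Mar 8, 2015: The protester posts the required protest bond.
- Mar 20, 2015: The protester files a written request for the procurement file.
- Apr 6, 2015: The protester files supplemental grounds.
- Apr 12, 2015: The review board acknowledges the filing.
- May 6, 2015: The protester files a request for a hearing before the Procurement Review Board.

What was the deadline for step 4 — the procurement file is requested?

Apr 11, 2015

Step 4 runs from Mar 8, 2015, when the protest bond is posted. 34 days after Mar 8, 2015 is Apr 11, 2015.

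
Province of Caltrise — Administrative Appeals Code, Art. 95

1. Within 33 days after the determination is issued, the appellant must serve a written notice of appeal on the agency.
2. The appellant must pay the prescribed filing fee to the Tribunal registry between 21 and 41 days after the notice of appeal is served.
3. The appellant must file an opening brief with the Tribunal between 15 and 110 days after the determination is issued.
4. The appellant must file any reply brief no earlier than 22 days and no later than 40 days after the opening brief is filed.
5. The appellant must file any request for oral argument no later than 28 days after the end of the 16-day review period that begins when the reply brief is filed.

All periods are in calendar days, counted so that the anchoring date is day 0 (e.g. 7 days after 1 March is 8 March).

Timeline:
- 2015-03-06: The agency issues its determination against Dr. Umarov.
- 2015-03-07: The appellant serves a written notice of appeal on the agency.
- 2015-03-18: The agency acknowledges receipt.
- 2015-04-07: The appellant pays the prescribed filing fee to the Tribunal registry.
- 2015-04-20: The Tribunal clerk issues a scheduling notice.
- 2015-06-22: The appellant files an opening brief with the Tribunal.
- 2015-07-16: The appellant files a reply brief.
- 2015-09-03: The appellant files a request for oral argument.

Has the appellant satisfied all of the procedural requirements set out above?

(1) due by 2015-03-06 + 33 days = 2015-04-08; 2015-03-07 is within that limit.
(2) the permitted window runs from 2015-03-07 + 21 = 2015-03-28 to 2015-03-07 + 41 = 2015-04-17; done 2015-04-07, which is between those dates.
(3) the permitted window runs from 2015-03-06 + 15 = 2015-03-21 to 2015-03-06 + 110 = 2015-06-24; 2015-06-22 falls inside that range.
(4) the permitted window runs from 2015-06-22 + 22 = 2015-07-14 to 2015-06-22 + 40 = 2015-08-01; 2015-07-16 falls inside that range.
(5) due by 2015-08-01 + 28 days = 2015-08-29; done 2015-09-03 — 5 days late.
That is the first point of non-compliance.

No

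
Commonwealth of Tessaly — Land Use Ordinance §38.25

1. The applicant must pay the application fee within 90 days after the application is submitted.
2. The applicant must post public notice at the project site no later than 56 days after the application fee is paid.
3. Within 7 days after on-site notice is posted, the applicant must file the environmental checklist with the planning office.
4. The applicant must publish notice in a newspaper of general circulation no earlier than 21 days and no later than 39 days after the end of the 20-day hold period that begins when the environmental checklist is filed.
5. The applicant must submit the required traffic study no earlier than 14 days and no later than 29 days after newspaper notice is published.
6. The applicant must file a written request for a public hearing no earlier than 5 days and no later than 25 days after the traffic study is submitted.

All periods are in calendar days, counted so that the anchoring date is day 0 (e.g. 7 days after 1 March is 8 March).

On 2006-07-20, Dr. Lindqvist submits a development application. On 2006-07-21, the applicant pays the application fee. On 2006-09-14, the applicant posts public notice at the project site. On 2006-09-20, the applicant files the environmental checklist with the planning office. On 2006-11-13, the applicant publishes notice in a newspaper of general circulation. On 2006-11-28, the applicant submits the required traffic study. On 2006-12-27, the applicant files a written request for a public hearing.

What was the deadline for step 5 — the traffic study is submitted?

2006-12-12

Step 5 runs from 2006-11-13, when newspaper notice is published. The window is 14–29 days after 2006-11-13; it closes on 2006-12-12.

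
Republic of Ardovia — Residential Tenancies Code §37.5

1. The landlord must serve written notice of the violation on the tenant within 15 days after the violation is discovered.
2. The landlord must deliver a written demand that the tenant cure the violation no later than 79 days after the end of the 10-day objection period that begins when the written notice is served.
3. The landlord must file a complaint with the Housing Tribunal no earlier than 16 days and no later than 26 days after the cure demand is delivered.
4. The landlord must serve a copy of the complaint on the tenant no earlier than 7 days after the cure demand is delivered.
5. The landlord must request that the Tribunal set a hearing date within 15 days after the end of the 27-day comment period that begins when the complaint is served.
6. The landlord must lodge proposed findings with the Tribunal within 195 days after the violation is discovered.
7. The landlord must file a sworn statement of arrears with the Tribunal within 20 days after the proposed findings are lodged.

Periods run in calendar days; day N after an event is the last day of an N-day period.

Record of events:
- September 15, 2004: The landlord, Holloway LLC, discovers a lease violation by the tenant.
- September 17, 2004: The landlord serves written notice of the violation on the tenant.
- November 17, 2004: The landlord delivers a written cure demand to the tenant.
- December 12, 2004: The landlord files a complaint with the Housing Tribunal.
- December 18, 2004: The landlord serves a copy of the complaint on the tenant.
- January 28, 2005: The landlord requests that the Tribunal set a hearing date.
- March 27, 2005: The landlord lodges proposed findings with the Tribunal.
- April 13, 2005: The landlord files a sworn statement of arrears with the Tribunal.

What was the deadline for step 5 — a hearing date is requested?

The complaint is served on December 18, 2004; the 27-day comment period therefore ends January 14, 2005, and step 5 runs from that date. 15 days after January 14, 2005 is January 29, 2005.

January 29, 2005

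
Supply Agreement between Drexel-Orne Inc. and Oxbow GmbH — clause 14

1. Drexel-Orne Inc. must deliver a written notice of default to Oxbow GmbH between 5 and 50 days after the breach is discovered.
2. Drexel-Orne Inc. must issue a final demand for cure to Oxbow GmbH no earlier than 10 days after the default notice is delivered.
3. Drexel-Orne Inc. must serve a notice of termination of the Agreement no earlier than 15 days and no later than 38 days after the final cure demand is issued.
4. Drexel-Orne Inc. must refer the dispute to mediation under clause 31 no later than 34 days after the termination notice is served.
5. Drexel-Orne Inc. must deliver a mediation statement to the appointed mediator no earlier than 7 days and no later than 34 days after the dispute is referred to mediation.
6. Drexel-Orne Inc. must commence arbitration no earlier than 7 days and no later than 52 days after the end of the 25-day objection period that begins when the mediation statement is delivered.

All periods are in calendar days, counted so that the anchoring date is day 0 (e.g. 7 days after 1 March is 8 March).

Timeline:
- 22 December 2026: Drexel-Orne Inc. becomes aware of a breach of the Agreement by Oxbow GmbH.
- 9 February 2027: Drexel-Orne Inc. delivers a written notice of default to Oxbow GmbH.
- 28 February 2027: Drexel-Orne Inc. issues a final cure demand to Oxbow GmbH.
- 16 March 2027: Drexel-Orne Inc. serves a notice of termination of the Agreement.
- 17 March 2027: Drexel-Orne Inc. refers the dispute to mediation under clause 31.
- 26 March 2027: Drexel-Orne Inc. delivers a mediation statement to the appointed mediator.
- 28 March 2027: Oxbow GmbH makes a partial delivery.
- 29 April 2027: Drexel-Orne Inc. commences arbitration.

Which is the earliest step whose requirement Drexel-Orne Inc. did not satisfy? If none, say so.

(1) the permitted window runs from 22 December 2026 + 5 = 27 December 2026 to 22 December 2026 + 50 = 10 February 2027; done 9 February 2027, which is between those dates.
(2) permitted from 9 February 2027 + 10 days = 19 February 2027 onward; 28 February 2027 is on or after that date.
(3) the permitted window runs from 28 February 2027 + 15 = 15 March 2027 to 28 February 2027 + 38 = 7 April 2027; done 16 March 2027, which is between those dates.
(4) due by 16 March 2027 + 34 days = 19 April 2027; completed 17 March 2027, before the deadline.
(5) the permitted window runs from 17 March 2027 + 7 = 24 March 2027 to 17 March 2027 + 34 = 20 April 2027; done 26 March 2027, which is between those dates.
(6) the permitted window runs from 20 April 2027 + 7 = 27 April 2027 to 20 April 2027 + 52 = 11 June 2027; done 29 April 2027, which is between those dates.

None — every step was satisfied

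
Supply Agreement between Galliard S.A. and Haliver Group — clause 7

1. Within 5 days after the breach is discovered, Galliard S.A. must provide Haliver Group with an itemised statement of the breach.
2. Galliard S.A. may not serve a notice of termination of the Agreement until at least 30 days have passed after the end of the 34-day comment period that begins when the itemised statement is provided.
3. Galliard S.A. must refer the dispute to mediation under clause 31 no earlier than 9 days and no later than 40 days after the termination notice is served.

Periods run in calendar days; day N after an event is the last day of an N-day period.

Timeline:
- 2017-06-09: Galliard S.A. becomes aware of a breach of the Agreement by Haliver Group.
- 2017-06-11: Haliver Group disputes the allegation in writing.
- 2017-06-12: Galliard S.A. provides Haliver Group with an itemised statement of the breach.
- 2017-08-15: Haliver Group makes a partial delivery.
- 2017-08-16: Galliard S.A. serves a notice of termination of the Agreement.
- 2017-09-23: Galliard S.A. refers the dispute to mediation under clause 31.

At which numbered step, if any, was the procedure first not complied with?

None — every step was satisfied

Step 1: 5 days after 2017-06-09 (when the breach is discovered) is 2017-06-14; 2017-06-12 is within that limit.
Step 2: the earliest permitted date is 30 days after 2017-07-16 (end of the 34-day comment period, which began when the itemised statement is provided on 2017-06-12), i.e. 2017-08-15; 2017-08-16 is on or after that date.
Step 3: the window is 9–40 days after 2017-08-16 (when the termination notice is served), so 2017-08-25 through 2017-09-25; 2017-09-23 falls inside that range.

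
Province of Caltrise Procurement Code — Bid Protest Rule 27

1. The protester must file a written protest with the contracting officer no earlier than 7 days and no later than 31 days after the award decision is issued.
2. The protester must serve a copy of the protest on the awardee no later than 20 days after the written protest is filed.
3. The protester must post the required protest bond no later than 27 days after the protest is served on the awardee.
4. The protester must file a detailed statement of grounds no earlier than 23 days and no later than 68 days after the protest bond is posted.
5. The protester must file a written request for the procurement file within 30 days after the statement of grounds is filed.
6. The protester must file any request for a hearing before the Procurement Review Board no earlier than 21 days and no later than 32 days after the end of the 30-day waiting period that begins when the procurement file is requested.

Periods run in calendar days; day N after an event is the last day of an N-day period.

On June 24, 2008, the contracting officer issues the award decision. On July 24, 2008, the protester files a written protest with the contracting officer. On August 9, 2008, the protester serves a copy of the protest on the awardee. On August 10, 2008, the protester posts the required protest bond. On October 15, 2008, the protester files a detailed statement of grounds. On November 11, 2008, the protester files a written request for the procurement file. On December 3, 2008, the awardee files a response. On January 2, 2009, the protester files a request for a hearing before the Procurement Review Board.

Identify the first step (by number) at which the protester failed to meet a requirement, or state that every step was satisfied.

Step 1: the window is 7–31 days after June 24, 2008 (when the award decision is issued), so July 1, 2008 through July 25, 2008; July 24, 2008 falls inside that range.
Step 2: 20 days after July 24, 2008 (when the written protest is filed) is August 13, 2008; completed August 9, 2008, before the deadline.
Step 3: 27 days after August 9, 2008 (when the protest is served on the awardee) is September 5, 2008; completed August 10, 2008, before the deadline.
Step 4: the window is 23–68 days after August 10, 2008 (when the protest bond is posted), so September 2, 2008 through October 17, 2008; done October 15, 2008, which is between those dates.
Step 5: 30 days after October 15, 2008 (when the statement of grounds is filed) is November 14, 2008; completed November 11, 2008, before the deadline.
Step 6: the window is 21–32 days after December 11, 2008 (end of the 30-day waiting period, which began when the procurement file is requested on November 11, 2008), so January 1, 2009 through January 12, 2009; done January 2, 2009, which is between those dates.

None — every step was satisfied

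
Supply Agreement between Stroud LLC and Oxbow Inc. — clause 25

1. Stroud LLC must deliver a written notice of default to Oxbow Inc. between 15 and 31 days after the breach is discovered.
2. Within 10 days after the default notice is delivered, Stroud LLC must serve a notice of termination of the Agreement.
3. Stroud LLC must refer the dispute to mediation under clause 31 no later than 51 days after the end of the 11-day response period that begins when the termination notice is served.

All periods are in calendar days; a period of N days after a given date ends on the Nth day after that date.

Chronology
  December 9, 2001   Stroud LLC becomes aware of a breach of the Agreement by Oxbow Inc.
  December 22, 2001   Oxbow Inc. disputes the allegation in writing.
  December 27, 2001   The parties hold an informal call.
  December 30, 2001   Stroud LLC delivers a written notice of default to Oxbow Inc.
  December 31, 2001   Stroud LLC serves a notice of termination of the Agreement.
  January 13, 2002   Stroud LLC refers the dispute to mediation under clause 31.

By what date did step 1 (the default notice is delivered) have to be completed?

Step 1 runs from December 9, 2001, when the breach is discovered. The window is 15–31 days after December 9, 2001; it closes on January 9, 2002.

January 9, 2002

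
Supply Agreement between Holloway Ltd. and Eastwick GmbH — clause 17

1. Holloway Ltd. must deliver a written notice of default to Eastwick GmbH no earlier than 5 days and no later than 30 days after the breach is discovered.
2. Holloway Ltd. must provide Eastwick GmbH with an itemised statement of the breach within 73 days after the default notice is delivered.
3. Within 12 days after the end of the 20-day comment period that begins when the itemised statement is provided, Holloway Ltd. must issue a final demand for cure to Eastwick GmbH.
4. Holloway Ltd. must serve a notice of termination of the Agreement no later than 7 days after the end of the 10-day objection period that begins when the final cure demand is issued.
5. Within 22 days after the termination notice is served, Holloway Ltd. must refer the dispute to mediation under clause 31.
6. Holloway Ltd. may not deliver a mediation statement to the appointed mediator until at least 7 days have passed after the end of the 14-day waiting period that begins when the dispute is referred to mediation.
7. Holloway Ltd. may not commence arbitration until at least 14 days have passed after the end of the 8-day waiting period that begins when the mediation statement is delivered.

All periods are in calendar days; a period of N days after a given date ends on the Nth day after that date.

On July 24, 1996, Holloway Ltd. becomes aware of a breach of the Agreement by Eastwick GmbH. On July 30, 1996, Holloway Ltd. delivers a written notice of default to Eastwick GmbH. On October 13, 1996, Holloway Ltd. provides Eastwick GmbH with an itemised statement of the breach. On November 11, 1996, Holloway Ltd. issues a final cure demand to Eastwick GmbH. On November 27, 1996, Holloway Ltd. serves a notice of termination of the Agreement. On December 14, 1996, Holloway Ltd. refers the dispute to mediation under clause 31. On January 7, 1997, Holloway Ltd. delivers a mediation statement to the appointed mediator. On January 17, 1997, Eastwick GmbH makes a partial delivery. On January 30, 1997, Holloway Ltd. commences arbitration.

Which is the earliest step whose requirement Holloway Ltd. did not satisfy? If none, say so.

(1) the permitted window runs from July 24, 1996 + 5 = July 29, 1996 to July 24, 1996 + 30 = August 23, 1996; done July 30, 1996 — within the window.
(2) due by July 30, 1996 + 73 days = October 11, 1996; done October 13, 1996 — 2 days late.
No need to go further; step 2 was not satisfied.

Step 2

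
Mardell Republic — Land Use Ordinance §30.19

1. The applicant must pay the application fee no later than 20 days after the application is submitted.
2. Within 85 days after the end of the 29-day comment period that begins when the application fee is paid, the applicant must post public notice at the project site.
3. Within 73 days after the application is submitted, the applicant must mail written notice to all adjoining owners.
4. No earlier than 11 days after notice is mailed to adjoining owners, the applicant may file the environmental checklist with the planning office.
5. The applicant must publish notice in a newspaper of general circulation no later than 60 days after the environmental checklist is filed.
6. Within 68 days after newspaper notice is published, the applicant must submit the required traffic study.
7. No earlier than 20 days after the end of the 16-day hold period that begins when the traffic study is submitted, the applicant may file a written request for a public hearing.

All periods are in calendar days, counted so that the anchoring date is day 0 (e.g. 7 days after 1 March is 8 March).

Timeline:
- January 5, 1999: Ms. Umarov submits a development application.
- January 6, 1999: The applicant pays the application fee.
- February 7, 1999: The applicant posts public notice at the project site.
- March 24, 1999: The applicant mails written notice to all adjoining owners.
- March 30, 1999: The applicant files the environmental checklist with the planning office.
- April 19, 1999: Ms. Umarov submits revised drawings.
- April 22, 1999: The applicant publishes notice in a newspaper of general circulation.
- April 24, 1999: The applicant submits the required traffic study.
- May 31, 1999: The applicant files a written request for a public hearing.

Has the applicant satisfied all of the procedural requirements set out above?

No

Step 1: 20 days after January 5, 1999 (when the application is submitted) is January 25, 1999; January 6, 1999 is within that limit.
Step 2: 85 days after February 4, 1999 (end of the 29-day comment period, which began when the application fee is paid on January 6, 1999) is April 30, 1999; completed February 7, 1999, before the deadline.
Step 3: 73 days after January 5, 1999 (when the application is submitted) is March 19, 1999; not done until March 24, 1999, 5 days after the deadline.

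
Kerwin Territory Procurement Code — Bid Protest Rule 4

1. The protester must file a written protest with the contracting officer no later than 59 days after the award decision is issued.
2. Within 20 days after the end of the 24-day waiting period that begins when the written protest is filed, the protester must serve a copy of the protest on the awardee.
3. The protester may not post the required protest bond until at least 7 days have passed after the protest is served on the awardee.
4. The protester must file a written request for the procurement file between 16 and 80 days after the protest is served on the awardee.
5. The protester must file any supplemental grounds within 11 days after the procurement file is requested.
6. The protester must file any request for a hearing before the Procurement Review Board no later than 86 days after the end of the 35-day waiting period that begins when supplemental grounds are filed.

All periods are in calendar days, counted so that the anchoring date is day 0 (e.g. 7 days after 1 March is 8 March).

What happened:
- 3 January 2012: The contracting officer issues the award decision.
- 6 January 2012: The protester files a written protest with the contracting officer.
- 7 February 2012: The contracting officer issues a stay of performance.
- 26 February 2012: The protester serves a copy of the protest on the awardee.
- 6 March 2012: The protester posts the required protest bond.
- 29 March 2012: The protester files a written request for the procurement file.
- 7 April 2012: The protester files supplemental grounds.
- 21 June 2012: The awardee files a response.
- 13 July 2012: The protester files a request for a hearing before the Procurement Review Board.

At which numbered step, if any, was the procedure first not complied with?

Step 1: 59 days after 3 January 2012 (when the award decision is issued) is 2 March 2012; completed 6 January 2012, before the deadline.
Step 2: 20 days after 30 January 2012 (end of the 24-day waiting period, which began when the written protest is filed on 6 January 2012) is 19 February 2012; done 26 February 2012 — 7 days late.
Later steps need not be reached.

Step 2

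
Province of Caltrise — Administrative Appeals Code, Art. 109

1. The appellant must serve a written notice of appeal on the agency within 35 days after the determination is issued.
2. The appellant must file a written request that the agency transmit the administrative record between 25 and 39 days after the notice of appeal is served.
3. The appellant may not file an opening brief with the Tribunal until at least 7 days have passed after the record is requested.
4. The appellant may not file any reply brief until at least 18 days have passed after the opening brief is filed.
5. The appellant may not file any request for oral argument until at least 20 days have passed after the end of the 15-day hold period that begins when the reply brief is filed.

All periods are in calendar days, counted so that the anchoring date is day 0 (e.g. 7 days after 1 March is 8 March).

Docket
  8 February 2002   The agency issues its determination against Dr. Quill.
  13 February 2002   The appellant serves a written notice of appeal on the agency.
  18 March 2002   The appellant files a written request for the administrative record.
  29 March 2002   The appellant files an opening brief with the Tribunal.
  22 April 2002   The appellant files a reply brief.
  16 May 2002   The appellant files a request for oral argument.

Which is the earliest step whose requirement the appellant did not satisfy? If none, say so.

Step 5

Step 1: 35 days after 8 February 2002 (when the determination is issued) is 15 March 2002; done 13 February 2002 — timely.
Step 2: the window is 25–39 days after 13 February 2002 (when the notice of appeal is served), so 10 March 2002 through 24 March 2002; done 18 March 2002 — within the window.
Step 3: the earliest permitted date is 7 days after 18 March 2002 (when the record is requested), i.e. 25 March 2002; done 29 March 2002 — permitted.
Step 4: the earliest permitted date is 18 days after 29 March 2002 (when the opening brief is filed), i.e. 16 April 2002; done 22 April 2002, after the minimum wait.
Step 5: the earliest permitted date is 20 days after 7 May 2002 (end of the 15-day hold period, which began when the reply brief is filed on 22 April 2002), i.e. 27 May 2002; 16 May 2002 is 11 days before the earliest permitted date.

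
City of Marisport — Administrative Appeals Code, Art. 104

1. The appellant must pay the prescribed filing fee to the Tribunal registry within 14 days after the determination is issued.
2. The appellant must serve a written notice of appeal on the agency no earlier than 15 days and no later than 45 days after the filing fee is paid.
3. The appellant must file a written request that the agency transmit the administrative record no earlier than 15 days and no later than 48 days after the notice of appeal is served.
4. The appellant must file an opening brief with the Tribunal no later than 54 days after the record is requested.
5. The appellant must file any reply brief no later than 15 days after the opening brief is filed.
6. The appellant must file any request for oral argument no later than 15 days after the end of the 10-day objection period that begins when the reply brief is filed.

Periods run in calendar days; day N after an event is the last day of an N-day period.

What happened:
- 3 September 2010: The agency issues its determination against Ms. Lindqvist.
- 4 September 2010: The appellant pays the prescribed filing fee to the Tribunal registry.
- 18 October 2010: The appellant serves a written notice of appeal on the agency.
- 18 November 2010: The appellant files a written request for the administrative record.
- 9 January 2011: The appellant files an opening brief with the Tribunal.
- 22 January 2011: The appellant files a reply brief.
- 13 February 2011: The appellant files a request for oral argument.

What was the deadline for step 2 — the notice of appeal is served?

Step 2 runs from 4 September 2010, when the filing fee is paid. The window is 15–45 days after 4 September 2010; it closes on 19 October 2010.

19 October 2010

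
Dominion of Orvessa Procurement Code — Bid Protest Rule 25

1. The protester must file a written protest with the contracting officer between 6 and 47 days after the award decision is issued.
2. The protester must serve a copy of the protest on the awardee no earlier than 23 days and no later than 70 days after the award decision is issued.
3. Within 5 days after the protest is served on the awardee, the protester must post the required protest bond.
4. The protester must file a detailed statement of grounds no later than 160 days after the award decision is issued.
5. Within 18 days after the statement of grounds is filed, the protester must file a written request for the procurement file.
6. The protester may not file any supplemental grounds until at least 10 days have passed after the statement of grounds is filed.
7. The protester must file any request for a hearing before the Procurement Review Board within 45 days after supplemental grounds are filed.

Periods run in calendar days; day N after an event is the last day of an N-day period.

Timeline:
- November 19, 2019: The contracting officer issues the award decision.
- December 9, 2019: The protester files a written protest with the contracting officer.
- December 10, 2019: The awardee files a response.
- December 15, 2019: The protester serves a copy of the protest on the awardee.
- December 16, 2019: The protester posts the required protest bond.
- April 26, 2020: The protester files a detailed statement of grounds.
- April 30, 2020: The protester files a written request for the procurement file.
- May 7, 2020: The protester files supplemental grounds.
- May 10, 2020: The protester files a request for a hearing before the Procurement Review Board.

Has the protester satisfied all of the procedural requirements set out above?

Yes

Step 1 — 6 and 47 days from November 19, 2019 (when the award decision is issued) are November 25, 2019 and January 5, 2020 respectively; December 9, 2019 falls inside that range.
Step 2 — 23 and 70 days from November 19, 2019 (when the award decision is issued) are December 12, 2019 and January 28, 2020 respectively; December 15, 2019 falls inside that range.
Step 3 — counting 5 days from December 15, 2019 (when the protest is served on the awardee) gives a deadline of December 20, 2019; December 16, 2019 is within that limit.
Step 4 — counting 160 days from November 19, 2019 (when the award decision is issued) gives a deadline of April 27, 2020; completed April 26, 2020, before the deadline.
Step 5 — counting 18 days from April 26, 2020 (when the statement of grounds is filed) gives a deadline of May 14, 2020; April 30, 2020 is within that limit.
Step 6 — must wait 10 days from April 26, 2020 (when the statement of grounds is filed), so not before May 6, 2020; done May 7, 2020 — permitted.
Step 7 — counting 45 days from May 7, 2020 (when supplemental grounds are filed) gives a deadline of June 21, 2020; completed May 10, 2020, before the deadline.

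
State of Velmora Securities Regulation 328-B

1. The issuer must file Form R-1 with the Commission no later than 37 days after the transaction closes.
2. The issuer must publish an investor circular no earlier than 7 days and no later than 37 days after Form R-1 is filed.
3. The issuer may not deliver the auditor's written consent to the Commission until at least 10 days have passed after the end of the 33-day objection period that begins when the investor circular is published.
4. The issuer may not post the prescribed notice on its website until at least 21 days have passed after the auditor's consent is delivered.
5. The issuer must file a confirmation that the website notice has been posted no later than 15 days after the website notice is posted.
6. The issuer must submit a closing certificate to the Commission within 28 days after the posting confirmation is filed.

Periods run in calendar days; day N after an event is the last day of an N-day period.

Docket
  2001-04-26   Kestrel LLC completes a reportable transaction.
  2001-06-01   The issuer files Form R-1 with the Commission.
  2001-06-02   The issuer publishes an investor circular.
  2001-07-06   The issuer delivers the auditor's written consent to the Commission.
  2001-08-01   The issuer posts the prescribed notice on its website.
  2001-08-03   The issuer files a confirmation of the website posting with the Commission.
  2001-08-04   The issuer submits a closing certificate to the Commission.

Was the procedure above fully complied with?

No

Step 1 — counting 37 days from 2001-04-26 (when the transaction closes) gives a deadline of 2001-06-02; 2001-06-01 is within that limit.
Step 2 — 7 and 37 days from 2001-06-01 (when Form R-1 is filed) are 2001-06-08 and 2001-07-08 respectively; done 2001-06-02 — 6 days before the window opened.
No need to go further; step 2 was not satisfied.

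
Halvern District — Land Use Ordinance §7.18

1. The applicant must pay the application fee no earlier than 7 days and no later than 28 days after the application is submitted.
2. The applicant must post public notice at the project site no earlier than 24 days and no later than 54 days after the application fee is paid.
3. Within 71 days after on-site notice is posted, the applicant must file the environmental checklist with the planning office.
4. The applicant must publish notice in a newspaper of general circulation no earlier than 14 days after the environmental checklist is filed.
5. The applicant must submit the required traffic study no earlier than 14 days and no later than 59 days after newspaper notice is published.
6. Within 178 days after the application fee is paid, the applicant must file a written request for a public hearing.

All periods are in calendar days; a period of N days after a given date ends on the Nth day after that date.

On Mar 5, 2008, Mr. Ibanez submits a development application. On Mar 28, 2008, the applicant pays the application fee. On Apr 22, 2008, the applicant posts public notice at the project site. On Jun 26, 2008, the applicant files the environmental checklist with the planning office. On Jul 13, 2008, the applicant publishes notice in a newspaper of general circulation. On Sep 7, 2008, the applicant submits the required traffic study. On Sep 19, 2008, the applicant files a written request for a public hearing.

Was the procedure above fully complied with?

Yes

(1) the permitted window runs from Mar 5, 2008 + 7 = Mar 12, 2008 to Mar 5, 2008 + 28 = Apr 2, 2008; Mar 28, 2008 falls inside that range.
(2) the permitted window runs from Mar 28, 2008 + 24 = Apr 21, 2008 to Mar 28, 2008 + 54 = May 21, 2008; done Apr 22, 2008, which is between those dates.
(3) due by Apr 22, 2008 + 71 days = Jul 2, 2008; completed Jun 26, 2008, before the deadline.
(4) permitted from Jun 26, 2008 + 14 days = Jul 10, 2008 onward; done Jul 13, 2008, after the minimum wait.
(5) the permitted window runs from Jul 13, 2008 + 14 = Jul 27, 2008 to Jul 13, 2008 + 59 = Sep 10, 2008; done Sep 7, 2008, which is between those dates.
(6) due by Mar 28, 2008 + 178 days = Sep 22, 2008; Sep 19, 2008 is within that limit.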